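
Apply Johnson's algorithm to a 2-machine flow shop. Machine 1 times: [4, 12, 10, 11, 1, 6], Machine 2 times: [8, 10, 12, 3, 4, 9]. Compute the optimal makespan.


Apply Johnson's rule:
  Group 1 (a <= b): [(5, 1, 4), (1, 4, 8), (6, 6, 9), (3, 10, 12)]
  Group 2 (a > b): [(2, 12, 10), (4, 11, 3)]
Optimal job order: [5, 1, 6, 3, 2, 4]
Schedule:
  Job 5: M1 done at 1, M2 done at 5
  Job 1: M1 done at 5, M2 done at 13
  Job 6: M1 done at 11, M2 done at 22
  Job 3: M1 done at 21, M2 done at 34
  Job 2: M1 done at 33, M2 done at 44
  Job 4: M1 done at 44, M2 done at 47
Makespan = 47

47


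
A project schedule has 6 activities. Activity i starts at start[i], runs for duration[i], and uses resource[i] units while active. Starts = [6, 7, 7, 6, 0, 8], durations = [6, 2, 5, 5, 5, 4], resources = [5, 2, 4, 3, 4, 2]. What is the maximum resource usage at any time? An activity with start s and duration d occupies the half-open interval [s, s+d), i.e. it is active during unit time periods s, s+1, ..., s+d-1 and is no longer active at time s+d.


Each activity i is active on [start_i, start_i + duration_i).
Compute total resource usage per time slot:
  t=0: active resources = [4], total = 4
  t=1: active resources = [4], total = 4
  t=2: active resources = [4], total = 4
  t=3: active resources = [4], total = 4
  t=4: active resources = [4], total = 4
  t=5: active resources = [], total = 0
  t=6: active resources = [5, 3], total = 8
  t=7: active resources = [5, 2, 4, 3], total = 14
  t=8: active resources = [5, 2, 4, 3, 2], total = 16
  t=9: active resources = [5, 4, 3, 2], total = 14
  t=10: active resources = [5, 4, 3, 2], total = 14
  t=11: active resources = [5, 4, 2], total = 11
Peak resource demand = 16

16


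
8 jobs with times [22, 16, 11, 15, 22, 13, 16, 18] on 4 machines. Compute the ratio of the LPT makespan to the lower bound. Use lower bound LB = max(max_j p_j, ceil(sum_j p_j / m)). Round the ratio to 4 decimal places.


LPT order: [22, 22, 18, 16, 16, 15, 13, 11]
Machine loads after assignment: [35, 33, 33, 32]
LPT makespan = 35
Lower bound = max(max_job, ceil(total/4)) = max(22, 34) = 34
Ratio = 35 / 34 = 1.0294

1.0294


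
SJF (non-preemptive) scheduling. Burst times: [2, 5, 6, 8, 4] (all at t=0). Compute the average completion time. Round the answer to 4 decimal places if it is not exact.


SJF order (ascending): [2, 4, 5, 6, 8]
Completion times:
  Job 1: burst=2, C=2
  Job 2: burst=4, C=6
  Job 3: burst=5, C=11
  Job 4: burst=6, C=17
  Job 5: burst=8, C=25
Average completion = 61/5 = 12.2

12.2


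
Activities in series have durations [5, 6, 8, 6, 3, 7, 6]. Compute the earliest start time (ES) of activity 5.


Activity 5 starts after activities 1 through 4 complete.
Predecessor durations: [5, 6, 8, 6]
ES = 5 + 6 + 8 + 6 = 25

25


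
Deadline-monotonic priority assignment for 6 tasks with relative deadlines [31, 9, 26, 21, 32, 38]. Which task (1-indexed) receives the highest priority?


Sort tasks by relative deadline (ascending):
  Task 2: deadline = 9
  Task 4: deadline = 21
  Task 3: deadline = 26
  Task 1: deadline = 31
  Task 5: deadline = 32
  Task 6: deadline = 38
Priority order (highest first): [2, 4, 3, 1, 5, 6]
Highest priority task = 2

2


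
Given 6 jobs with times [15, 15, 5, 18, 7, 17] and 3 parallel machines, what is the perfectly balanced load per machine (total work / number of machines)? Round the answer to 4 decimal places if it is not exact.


Total processing time = 15 + 15 + 5 + 18 + 7 + 17 = 77
Number of machines = 3
Ideal balanced load = 77 / 3 = 25.6667

25.6667


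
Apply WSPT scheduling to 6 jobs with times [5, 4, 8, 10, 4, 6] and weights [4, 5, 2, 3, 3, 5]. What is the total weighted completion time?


Compute p/w ratios and sort ascending (WSPT): [(4, 5), (6, 5), (5, 4), (4, 3), (10, 3), (8, 2)]
Compute weighted completion times:
  Job (p=4,w=5): C=4, w*C=5*4=20
  Job (p=6,w=5): C=10, w*C=5*10=50
  Job (p=5,w=4): C=15, w*C=4*15=60
  Job (p=4,w=3): C=19, w*C=3*19=57
  Job (p=10,w=3): C=29, w*C=3*29=87
  Job (p=8,w=2): C=37, w*C=2*37=74
Total weighted completion time = 348

348


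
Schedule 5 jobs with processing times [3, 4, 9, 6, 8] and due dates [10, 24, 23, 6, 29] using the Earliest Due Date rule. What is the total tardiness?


Sort by due date (EDD order): [(6, 6), (3, 10), (9, 23), (4, 24), (8, 29)]
Compute completion times and tardiness:
  Job 1: p=6, d=6, C=6, tardiness=max(0,6-6)=0
  Job 2: p=3, d=10, C=9, tardiness=max(0,9-10)=0
  Job 3: p=9, d=23, C=18, tardiness=max(0,18-23)=0
  Job 4: p=4, d=24, C=22, tardiness=max(0,22-24)=0
  Job 5: p=8, d=29, C=30, tardiness=max(0,30-29)=1
Total tardiness = 1

1


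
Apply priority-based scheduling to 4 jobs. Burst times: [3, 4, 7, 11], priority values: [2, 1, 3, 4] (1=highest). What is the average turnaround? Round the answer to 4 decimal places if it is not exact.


Sort by priority (ascending = highest first):
Order: [(1, 4), (2, 3), (3, 7), (4, 11)]
Completion times:
  Priority 1, burst=4, C=4
  Priority 2, burst=3, C=7
  Priority 3, burst=7, C=14
  Priority 4, burst=11, C=25
Average turnaround = 50/4 = 12.5

12.5


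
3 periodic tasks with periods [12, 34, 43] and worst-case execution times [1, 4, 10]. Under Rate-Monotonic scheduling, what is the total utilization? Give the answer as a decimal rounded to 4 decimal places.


Compute individual utilizations (exact fractions):
  Task 1: C/T = 1/12 (approx. 0.0833)
  Task 2: C/T = 4/34 = 2/17 (approx. 0.1176)
  Task 3: C/T = 10/43 (approx. 0.2326)
Total utilization U = 1/12 + 2/17 + 10/43 = 3803/8772
Rounded to 4 decimal places: U = 0.4335
RM (Liu & Layland) bound for 3 tasks = 0.779763; compare with U = 3803/8772 (approx. 0.433539)
U <= bound, so schedulable by RM sufficient condition.

0.4335


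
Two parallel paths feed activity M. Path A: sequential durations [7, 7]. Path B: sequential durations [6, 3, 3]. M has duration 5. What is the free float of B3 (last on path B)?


ES(B3) = sum of predecessors on chain B = 9
EF(B3) = ES + duration = 9 + 3 = 12
Successor of B3 is M. ES(M) = max(sum(A), sum(B)) = max(14, 12) = 14
Free float = ES(successor) - EF(current) = 14 - 12 = 2

2


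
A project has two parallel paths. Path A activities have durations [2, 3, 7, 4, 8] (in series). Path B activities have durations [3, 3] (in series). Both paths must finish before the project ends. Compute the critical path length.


Path A total = 2 + 3 + 7 + 4 + 8 = 24
Path B total = 3 + 3 = 6
Critical path = longest path = max(24, 6) = 24

24


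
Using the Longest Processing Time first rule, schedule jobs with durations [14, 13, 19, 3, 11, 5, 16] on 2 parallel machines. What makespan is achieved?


Sort jobs in decreasing order (LPT): [19, 16, 14, 13, 11, 5, 3]
Assign each job to the least loaded machine:
  Machine 1: jobs [19, 13, 5, 3], load = 40
  Machine 2: jobs [16, 14, 11], load = 41
Makespan = max load = 41

41


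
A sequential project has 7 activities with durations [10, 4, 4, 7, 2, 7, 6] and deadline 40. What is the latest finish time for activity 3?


LF(activity 3) = deadline - sum of successor durations
Successors: activities 4 through 7 with durations [7, 2, 7, 6]
Sum of successor durations = 22
LF = 40 - 22 = 18

18


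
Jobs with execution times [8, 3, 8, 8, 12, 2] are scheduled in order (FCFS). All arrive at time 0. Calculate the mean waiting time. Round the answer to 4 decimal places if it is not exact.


FCFS order (as given): [8, 3, 8, 8, 12, 2]
Waiting times:
  Job 1: wait = 0
  Job 2: wait = 8
  Job 3: wait = 11
  Job 4: wait = 19
  Job 5: wait = 27
  Job 6: wait = 39
Sum of waiting times = 104
Average waiting time = 104/6 = 17.3333

17.3333


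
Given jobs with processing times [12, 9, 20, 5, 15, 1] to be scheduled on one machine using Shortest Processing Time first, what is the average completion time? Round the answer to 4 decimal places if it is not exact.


Sort jobs by processing time (SPT order): [1, 5, 9, 12, 15, 20]
Compute completion times sequentially:
  Job 1: processing = 1, completes at 1
  Job 2: processing = 5, completes at 6
  Job 3: processing = 9, completes at 15
  Job 4: processing = 12, completes at 27
  Job 5: processing = 15, completes at 42
  Job 6: processing = 20, completes at 62
Sum of completion times = 153
Average completion time = 153/6 = 25.5

25.5


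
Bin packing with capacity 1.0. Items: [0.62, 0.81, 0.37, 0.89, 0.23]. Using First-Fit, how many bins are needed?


Place items sequentially using First-Fit:
  Item 0.62 -> new Bin 1
  Item 0.81 -> new Bin 2
  Item 0.37 -> Bin 1 (now 0.99)
  Item 0.89 -> new Bin 3
  Item 0.23 -> new Bin 4
Total bins used = 4

4


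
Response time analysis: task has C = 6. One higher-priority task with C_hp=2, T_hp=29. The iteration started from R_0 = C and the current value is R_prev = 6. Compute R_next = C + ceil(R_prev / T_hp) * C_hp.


R_next = C + ceil(R_prev / T_hp) * C_hp
ceil(6 / 29) = ceil(0.2069) = 1
Interference = 1 * 2 = 2
R_next = 6 + 2 = 8

8


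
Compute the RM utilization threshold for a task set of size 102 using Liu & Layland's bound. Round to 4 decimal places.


Compute 2^(1/102) = 1.0068187028
Subtract 1: 1.0068187028 - 1 = 0.0068187028
Multiply by n: 102 * 0.0068187028 = 0.6955076856
Round to 4 dp: 0.6955

0.6955


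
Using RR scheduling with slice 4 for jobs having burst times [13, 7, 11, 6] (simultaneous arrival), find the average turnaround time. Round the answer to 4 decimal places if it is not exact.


Time quantum = 4
Execution trace:
  J1 runs 4 units, time = 4
  J2 runs 4 units, time = 8
  J3 runs 4 units, time = 12
  J4 runs 4 units, time = 16
  J1 runs 4 units, time = 20
  J2 runs 3 units, time = 23
  J3 runs 4 units, time = 27
  J4 runs 2 units, time = 29
  J1 runs 4 units, time = 33
  J3 runs 3 units, time = 36
  J1 runs 1 units, time = 37
Finish times: [37, 23, 36, 29]
Average turnaround = 125/4 = 31.25

31.25


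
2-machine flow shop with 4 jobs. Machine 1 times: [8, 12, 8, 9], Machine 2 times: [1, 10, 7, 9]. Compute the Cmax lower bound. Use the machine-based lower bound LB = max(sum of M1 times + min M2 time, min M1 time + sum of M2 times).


LB1 = sum(M1 times) + min(M2 times) = 37 + 1 = 38
LB2 = min(M1 times) + sum(M2 times) = 8 + 27 = 35
Lower bound = max(LB1, LB2) = max(38, 35) = 38

38


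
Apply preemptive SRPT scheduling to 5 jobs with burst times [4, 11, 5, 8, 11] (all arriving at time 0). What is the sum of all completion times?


Since all jobs arrive at t=0, SRPT equals SPT ordering.
SPT order: [4, 5, 8, 11, 11]
Completion times:
  Job 1: p=4, C=4
  Job 2: p=5, C=9
  Job 3: p=8, C=17
  Job 4: p=11, C=28
  Job 5: p=11, C=39
Total completion time = 4 + 9 + 17 + 28 + 39 = 97

97


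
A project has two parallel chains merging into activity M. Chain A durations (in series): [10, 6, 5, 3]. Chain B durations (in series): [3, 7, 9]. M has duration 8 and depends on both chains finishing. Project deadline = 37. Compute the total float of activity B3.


Forward pass: ES(B3) = sum of predecessors on chain B = 10
EF = ES + duration = 10 + 9 = 19
Backward pass: LF(M) = deadline = 37; LS(M) = 37 - 8 = 29
LF(B3) = LS(M) - sum(successors on chain B) = 29 - 0 = 29
LS = LF - duration = 29 - 9 = 20
Total float = LS - ES = 20 - 10 = 10

10


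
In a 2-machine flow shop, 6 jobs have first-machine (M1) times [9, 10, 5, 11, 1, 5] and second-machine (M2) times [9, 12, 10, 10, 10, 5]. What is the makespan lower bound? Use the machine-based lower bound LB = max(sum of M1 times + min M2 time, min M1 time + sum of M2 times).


LB1 = sum(M1 times) + min(M2 times) = 41 + 5 = 46
LB2 = min(M1 times) + sum(M2 times) = 1 + 56 = 57
Lower bound = max(LB1, LB2) = max(46, 57) = 57

57


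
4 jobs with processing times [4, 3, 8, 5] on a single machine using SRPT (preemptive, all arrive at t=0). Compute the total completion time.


Since all jobs arrive at t=0, SRPT equals SPT ordering.
SPT order: [3, 4, 5, 8]
Completion times:
  Job 1: p=3, C=3
  Job 2: p=4, C=7
  Job 3: p=5, C=12
  Job 4: p=8, C=20
Total completion time = 3 + 7 + 12 + 20 = 42

42


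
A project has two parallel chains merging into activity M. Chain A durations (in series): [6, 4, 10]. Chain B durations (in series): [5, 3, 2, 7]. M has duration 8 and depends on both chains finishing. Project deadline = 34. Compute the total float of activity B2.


Forward pass: ES(B2) = sum of predecessors on chain B = 5
EF = ES + duration = 5 + 3 = 8
Backward pass: LF(M) = deadline = 34; LS(M) = 34 - 8 = 26
LF(B2) = LS(M) - sum(successors on chain B) = 26 - 9 = 17
LS = LF - duration = 17 - 3 = 14
Total float = LS - ES = 14 - 5 = 9

9


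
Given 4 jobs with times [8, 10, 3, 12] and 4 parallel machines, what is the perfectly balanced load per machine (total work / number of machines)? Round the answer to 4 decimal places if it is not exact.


Total processing time = 8 + 10 + 3 + 12 = 33
Number of machines = 4
Ideal balanced load = 33 / 4 = 8.25

8.25


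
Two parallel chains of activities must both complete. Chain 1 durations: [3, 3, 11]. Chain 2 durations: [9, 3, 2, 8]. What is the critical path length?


Path A total = 3 + 3 + 11 = 17
Path B total = 9 + 3 + 2 + 8 = 22
Critical path = longest path = max(17, 22) = 22

22


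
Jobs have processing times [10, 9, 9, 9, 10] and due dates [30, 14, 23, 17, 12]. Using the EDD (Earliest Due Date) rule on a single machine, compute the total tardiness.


Sort by due date (EDD order): [(10, 12), (9, 14), (9, 17), (9, 23), (10, 30)]
Compute completion times and tardiness:
  Job 1: p=10, d=12, C=10, tardiness=max(0,10-12)=0
  Job 2: p=9, d=14, C=19, tardiness=max(0,19-14)=5
  Job 3: p=9, d=17, C=28, tardiness=max(0,28-17)=11
  Job 4: p=9, d=23, C=37, tardiness=max(0,37-23)=14
  Job 5: p=10, d=30, C=47, tardiness=max(0,47-30)=17
Total tardiness = 47

47


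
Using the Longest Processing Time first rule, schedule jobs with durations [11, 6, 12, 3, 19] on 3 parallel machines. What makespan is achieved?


Sort jobs in decreasing order (LPT): [19, 12, 11, 6, 3]
Assign each job to the least loaded machine:
  Machine 1: jobs [19], load = 19
  Machine 2: jobs [12, 3], load = 15
  Machine 3: jobs [11, 6], load = 17
Makespan = max load = 19

19


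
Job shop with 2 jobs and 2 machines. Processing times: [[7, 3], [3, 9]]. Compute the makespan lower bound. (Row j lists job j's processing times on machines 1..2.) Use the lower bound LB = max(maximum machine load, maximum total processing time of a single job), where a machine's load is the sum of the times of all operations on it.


Machine loads:
  Machine 1: 7 + 3 = 10
  Machine 2: 3 + 9 = 12
Max machine load = 12
Job totals:
  Job 1: 10
  Job 2: 12
Max job total = 12
Lower bound = max(12, 12) = 12

12


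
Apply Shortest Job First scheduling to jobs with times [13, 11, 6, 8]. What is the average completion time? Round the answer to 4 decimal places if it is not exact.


SJF order (ascending): [6, 8, 11, 13]
Completion times:
  Job 1: burst=6, C=6
  Job 2: burst=8, C=14
  Job 3: burst=11, C=25
  Job 4: burst=13, C=38
Average completion = 83/4 = 20.75

20.75


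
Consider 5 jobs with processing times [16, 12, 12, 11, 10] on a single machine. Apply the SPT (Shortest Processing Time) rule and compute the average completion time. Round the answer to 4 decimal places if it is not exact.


Sort jobs by processing time (SPT order): [10, 11, 12, 12, 16]
Compute completion times sequentially:
  Job 1: processing = 10, completes at 10
  Job 2: processing = 11, completes at 21
  Job 3: processing = 12, completes at 33
  Job 4: processing = 12, completes at 45
  Job 5: processing = 16, completes at 61
Sum of completion times = 170
Average completion time = 170/5 = 34.0

34.0


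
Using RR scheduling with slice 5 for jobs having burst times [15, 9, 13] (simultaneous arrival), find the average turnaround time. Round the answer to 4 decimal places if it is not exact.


Time quantum = 5
Execution trace:
  J1 runs 5 units, time = 5
  J2 runs 5 units, time = 10
  J3 runs 5 units, time = 15
  J1 runs 5 units, time = 20
  J2 runs 4 units, time = 24
  J3 runs 5 units, time = 29
  J1 runs 5 units, time = 34
  J3 runs 3 units, time = 37
Finish times: [34, 24, 37]
Average turnaround = 95/3 = 31.6667

31.6667


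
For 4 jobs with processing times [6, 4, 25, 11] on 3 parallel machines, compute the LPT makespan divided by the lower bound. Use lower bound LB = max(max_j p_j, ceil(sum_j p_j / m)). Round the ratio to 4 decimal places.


LPT order: [25, 11, 6, 4]
Machine loads after assignment: [25, 11, 10]
LPT makespan = 25
Lower bound = max(max_job, ceil(total/3)) = max(25, 16) = 25
Ratio = 25 / 25 = 1.0

1.0


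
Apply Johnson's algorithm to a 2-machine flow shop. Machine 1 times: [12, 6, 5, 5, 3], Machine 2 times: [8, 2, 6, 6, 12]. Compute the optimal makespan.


Apply Johnson's rule:
  Group 1 (a <= b): [(5, 3, 12), (3, 5, 6), (4, 5, 6)]
  Group 2 (a > b): [(1, 12, 8), (2, 6, 2)]
Optimal job order: [5, 3, 4, 1, 2]
Schedule:
  Job 5: M1 done at 3, M2 done at 15
  Job 3: M1 done at 8, M2 done at 21
  Job 4: M1 done at 13, M2 done at 27
  Job 1: M1 done at 25, M2 done at 35
  Job 2: M1 done at 31, M2 done at 37
Makespan = 37

37


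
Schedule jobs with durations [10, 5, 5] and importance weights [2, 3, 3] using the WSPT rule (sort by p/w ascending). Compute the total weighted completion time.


Compute p/w ratios and sort ascending (WSPT): [(5, 3), (5, 3), (10, 2)]
Compute weighted completion times:
  Job (p=5,w=3): C=5, w*C=3*5=15
  Job (p=5,w=3): C=10, w*C=3*10=30
  Job (p=10,w=2): C=20, w*C=2*20=40
Total weighted completion time = 85

85


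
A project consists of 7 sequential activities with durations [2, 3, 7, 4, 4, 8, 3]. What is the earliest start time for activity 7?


Activity 7 starts after activities 1 through 6 complete.
Predecessor durations: [2, 3, 7, 4, 4, 8]
ES = 2 + 3 + 7 + 4 + 4 + 8 = 28

28


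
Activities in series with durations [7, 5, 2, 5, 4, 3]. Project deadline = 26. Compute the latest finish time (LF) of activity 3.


LF(activity 3) = deadline - sum of successor durations
Successors: activities 4 through 6 with durations [5, 4, 3]
Sum of successor durations = 12
LF = 26 - 12 = 14

14


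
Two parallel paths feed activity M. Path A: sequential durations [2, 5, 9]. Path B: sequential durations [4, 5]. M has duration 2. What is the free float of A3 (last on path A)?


ES(A3) = sum of predecessors on chain A = 7
EF(A3) = ES + duration = 7 + 9 = 16
Successor of A3 is M. ES(M) = max(sum(A), sum(B)) = max(16, 9) = 16
Free float = ES(successor) - EF(current) = 16 - 16 = 0

0


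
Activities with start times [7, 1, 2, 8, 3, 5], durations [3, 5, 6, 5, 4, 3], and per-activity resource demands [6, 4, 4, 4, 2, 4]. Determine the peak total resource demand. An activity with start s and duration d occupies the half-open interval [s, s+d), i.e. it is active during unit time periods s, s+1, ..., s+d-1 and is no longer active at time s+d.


Each activity i is active on [start_i, start_i + duration_i).
Compute total resource usage per time slot:
  t=0: active resources = [], total = 0
  t=1: active resources = [4], total = 4
  t=2: active resources = [4, 4], total = 8
  t=3: active resources = [4, 4, 2], total = 10
  t=4: active resources = [4, 4, 2], total = 10
  t=5: active resources = [4, 4, 2, 4], total = 14
  t=6: active resources = [4, 2, 4], total = 10
  t=7: active resources = [6, 4, 4], total = 14
  t=8: active resources = [6, 4], total = 10
  t=9: active resources = [6, 4], total = 10
  t=10: active resources = [4], total = 4
  t=11: active resources = [4], total = 4
  t=12: active resources = [4], total = 4
Peak resource demand = 14

14


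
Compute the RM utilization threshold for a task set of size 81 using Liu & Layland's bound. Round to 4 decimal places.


Compute 2^(1/81) = 1.0085940916
Subtract 1: 1.0085940916 - 1 = 0.0085940916
Multiply by n: 81 * 0.0085940916 = 0.6961214196
Round to 4 dp: 0.6961

0.6961


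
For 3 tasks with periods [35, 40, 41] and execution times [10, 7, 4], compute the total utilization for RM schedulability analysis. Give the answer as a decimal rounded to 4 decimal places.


Compute individual utilizations (exact fractions):
  Task 1: C/T = 10/35 = 2/7 (approx. 0.2857)
  Task 2: C/T = 7/40 (approx. 0.175)
  Task 3: C/T = 4/41 (approx. 0.0976)
Total utilization U = 2/7 + 7/40 + 4/41 = 6409/11480
Rounded to 4 decimal places: U = 0.5583
RM (Liu & Layland) bound for 3 tasks = 0.779763; compare with U = 6409/11480 (approx. 0.558275)
U <= bound, so schedulable by RM sufficient condition.

0.5583


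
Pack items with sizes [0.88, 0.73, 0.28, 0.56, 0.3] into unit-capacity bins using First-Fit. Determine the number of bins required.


Place items sequentially using First-Fit:
  Item 0.88 -> new Bin 1
  Item 0.73 -> new Bin 2
  Item 0.28 -> new Bin 3
  Item 0.56 -> Bin 3 (now 0.84)
  Item 0.3 -> new Bin 4
Total bins used = 4

4


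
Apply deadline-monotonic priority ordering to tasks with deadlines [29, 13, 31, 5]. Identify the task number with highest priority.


Sort tasks by relative deadline (ascending):
  Task 4: deadline = 5
  Task 2: deadline = 13
  Task 1: deadline = 29
  Task 3: deadline = 31
Priority order (highest first): [4, 2, 1, 3]
Highest priority task = 4

4


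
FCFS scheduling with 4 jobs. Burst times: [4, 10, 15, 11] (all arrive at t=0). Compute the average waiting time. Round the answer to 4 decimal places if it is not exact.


FCFS order (as given): [4, 10, 15, 11]
Waiting times:
  Job 1: wait = 0
  Job 2: wait = 4
  Job 3: wait = 14
  Job 4: wait = 29
Sum of waiting times = 47
Average waiting time = 47/4 = 11.75

11.75


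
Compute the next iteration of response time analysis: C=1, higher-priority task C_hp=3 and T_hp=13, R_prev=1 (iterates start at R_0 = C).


R_next = C + ceil(R_prev / T_hp) * C_hp
ceil(1 / 13) = ceil(0.0769) = 1
Interference = 1 * 3 = 3
R_next = 1 + 3 = 4

4


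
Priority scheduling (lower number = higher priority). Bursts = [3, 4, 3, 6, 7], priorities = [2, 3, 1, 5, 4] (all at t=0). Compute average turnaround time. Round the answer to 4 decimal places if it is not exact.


Sort by priority (ascending = highest first):
Order: [(1, 3), (2, 3), (3, 4), (4, 7), (5, 6)]
Completion times:
  Priority 1, burst=3, C=3
  Priority 2, burst=3, C=6
  Priority 3, burst=4, C=10
  Priority 4, burst=7, C=17
  Priority 5, burst=6, C=23
Average turnaround = 59/5 = 11.8

11.8


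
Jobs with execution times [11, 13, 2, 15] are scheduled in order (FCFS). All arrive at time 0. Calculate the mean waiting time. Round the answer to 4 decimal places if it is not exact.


FCFS order (as given): [11, 13, 2, 15]
Waiting times:
  Job 1: wait = 0
  Job 2: wait = 11
  Job 3: wait = 24
  Job 4: wait = 26
Sum of waiting times = 61
Average waiting time = 61/4 = 15.25

15.25


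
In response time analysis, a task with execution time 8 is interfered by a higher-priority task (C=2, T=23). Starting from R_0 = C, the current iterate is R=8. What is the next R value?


R_next = C + ceil(R_prev / T_hp) * C_hp
ceil(8 / 23) = ceil(0.3478) = 1
Interference = 1 * 2 = 2
R_next = 8 + 2 = 10

10


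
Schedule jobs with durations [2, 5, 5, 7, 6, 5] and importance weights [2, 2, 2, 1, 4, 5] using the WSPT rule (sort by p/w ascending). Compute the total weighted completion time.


Compute p/w ratios and sort ascending (WSPT): [(2, 2), (5, 5), (6, 4), (5, 2), (5, 2), (7, 1)]
Compute weighted completion times:
  Job (p=2,w=2): C=2, w*C=2*2=4
  Job (p=5,w=5): C=7, w*C=5*7=35
  Job (p=6,w=4): C=13, w*C=4*13=52
  Job (p=5,w=2): C=18, w*C=2*18=36
  Job (p=5,w=2): C=23, w*C=2*23=46
  Job (p=7,w=1): C=30, w*C=1*30=30
Total weighted completion time = 203

203


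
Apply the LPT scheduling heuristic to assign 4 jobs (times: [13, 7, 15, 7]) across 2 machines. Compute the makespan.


Sort jobs in decreasing order (LPT): [15, 13, 7, 7]
Assign each job to the least loaded machine:
  Machine 1: jobs [15, 7], load = 22
  Machine 2: jobs [13, 7], load = 20
Makespan = max load = 22

22


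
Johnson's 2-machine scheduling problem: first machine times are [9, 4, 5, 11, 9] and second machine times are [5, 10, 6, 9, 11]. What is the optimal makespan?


Apply Johnson's rule:
  Group 1 (a <= b): [(2, 4, 10), (3, 5, 6), (5, 9, 11)]
  Group 2 (a > b): [(4, 11, 9), (1, 9, 5)]
Optimal job order: [2, 3, 5, 4, 1]
Schedule:
  Job 2: M1 done at 4, M2 done at 14
  Job 3: M1 done at 9, M2 done at 20
  Job 5: M1 done at 18, M2 done at 31
  Job 4: M1 done at 29, M2 done at 40
  Job 1: M1 done at 38, M2 done at 45
Makespan = 45

45


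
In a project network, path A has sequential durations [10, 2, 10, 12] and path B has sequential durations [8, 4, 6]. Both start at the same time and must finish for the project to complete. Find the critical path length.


Path A total = 10 + 2 + 10 + 12 = 34
Path B total = 8 + 4 + 6 = 18
Critical path = longest path = max(34, 18) = 34

34


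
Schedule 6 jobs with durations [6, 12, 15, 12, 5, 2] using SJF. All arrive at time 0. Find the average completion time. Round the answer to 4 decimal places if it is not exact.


SJF order (ascending): [2, 5, 6, 12, 12, 15]
Completion times:
  Job 1: burst=2, C=2
  Job 2: burst=5, C=7
  Job 3: burst=6, C=13
  Job 4: burst=12, C=25
  Job 5: burst=12, C=37
  Job 6: burst=15, C=52
Average completion = 136/6 = 22.6667

22.6667


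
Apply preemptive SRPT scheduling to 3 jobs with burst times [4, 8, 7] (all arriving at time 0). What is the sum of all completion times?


Since all jobs arrive at t=0, SRPT equals SPT ordering.
SPT order: [4, 7, 8]
Completion times:
  Job 1: p=4, C=4
  Job 2: p=7, C=11
  Job 3: p=8, C=19
Total completion time = 4 + 11 + 19 = 34

34


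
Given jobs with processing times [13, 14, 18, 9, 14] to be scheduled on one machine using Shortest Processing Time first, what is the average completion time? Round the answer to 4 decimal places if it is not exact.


Sort jobs by processing time (SPT order): [9, 13, 14, 14, 18]
Compute completion times sequentially:
  Job 1: processing = 9, completes at 9
  Job 2: processing = 13, completes at 22
  Job 3: processing = 14, completes at 36
  Job 4: processing = 14, completes at 50
  Job 5: processing = 18, completes at 68
Sum of completion times = 185
Average completion time = 185/5 = 37.0

37.0


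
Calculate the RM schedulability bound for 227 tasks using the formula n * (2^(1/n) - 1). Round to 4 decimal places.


Compute 2^(1/227) = 1.0030581785
Subtract 1: 1.0030581785 - 1 = 0.0030581785
Multiply by n: 227 * 0.0030581785 = 0.6942065195
Round to 4 dp: 0.6942

0.6942


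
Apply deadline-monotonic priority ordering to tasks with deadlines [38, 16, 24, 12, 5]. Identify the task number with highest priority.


Sort tasks by relative deadline (ascending):
  Task 5: deadline = 5
  Task 4: deadline = 12
  Task 2: deadline = 16
  Task 3: deadline = 24
  Task 1: deadline = 38
Priority order (highest first): [5, 4, 2, 3, 1]
Highest priority task = 5

5


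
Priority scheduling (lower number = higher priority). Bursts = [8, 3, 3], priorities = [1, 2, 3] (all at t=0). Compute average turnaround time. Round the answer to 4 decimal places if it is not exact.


Sort by priority (ascending = highest first):
Order: [(1, 8), (2, 3), (3, 3)]
Completion times:
  Priority 1, burst=8, C=8
  Priority 2, burst=3, C=11
  Priority 3, burst=3, C=14
Average turnaround = 33/3 = 11.0

11.0


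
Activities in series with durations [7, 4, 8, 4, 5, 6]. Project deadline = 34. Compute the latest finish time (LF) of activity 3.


LF(activity 3) = deadline - sum of successor durations
Successors: activities 4 through 6 with durations [4, 5, 6]
Sum of successor durations = 15
LF = 34 - 15 = 19

19


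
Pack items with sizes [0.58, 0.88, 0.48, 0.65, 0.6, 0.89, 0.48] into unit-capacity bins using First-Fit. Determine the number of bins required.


Place items sequentially using First-Fit:
  Item 0.58 -> new Bin 1
  Item 0.88 -> new Bin 2
  Item 0.48 -> new Bin 3
  Item 0.65 -> new Bin 4
  Item 0.6 -> new Bin 5
  Item 0.89 -> new Bin 6
  Item 0.48 -> Bin 3 (now 0.96)
Total bins used = 6

6


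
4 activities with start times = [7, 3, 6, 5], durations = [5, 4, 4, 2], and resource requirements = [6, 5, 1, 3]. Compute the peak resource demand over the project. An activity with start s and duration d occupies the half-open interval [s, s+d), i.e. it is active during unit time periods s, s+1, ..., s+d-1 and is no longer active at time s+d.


Each activity i is active on [start_i, start_i + duration_i).
Compute total resource usage per time slot:
  t=0: active resources = [], total = 0
  t=1: active resources = [], total = 0
  t=2: active resources = [], total = 0
  t=3: active resources = [5], total = 5
  t=4: active resources = [5], total = 5
  t=5: active resources = [5, 3], total = 8
  t=6: active resources = [5, 1, 3], total = 9
  t=7: active resources = [6, 1], total = 7
  t=8: active resources = [6, 1], total = 7
  t=9: active resources = [6, 1], total = 7
  t=10: active resources = [6], total = 6
  t=11: active resources = [6], total = 6
Peak resource demand = 9

9


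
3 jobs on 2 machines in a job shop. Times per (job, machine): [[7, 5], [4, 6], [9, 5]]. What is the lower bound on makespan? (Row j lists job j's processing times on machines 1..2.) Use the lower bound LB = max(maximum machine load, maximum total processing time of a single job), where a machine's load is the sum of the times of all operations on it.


Machine loads:
  Machine 1: 7 + 4 + 9 = 20
  Machine 2: 5 + 6 + 5 = 16
Max machine load = 20
Job totals:
  Job 1: 12
  Job 2: 10
  Job 3: 14
Max job total = 14
Lower bound = max(20, 14) = 20

20


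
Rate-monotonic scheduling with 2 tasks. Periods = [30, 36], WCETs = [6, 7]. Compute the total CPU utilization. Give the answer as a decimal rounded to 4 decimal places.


Compute individual utilizations (exact fractions):
  Task 1: C/T = 6/30 = 1/5 (approx. 0.2)
  Task 2: C/T = 7/36 (approx. 0.1944)
Total utilization U = 1/5 + 7/36 = 71/180
Rounded to 4 decimal places: U = 0.3944
RM (Liu & Layland) bound for 2 tasks = 0.828427; compare with U = 71/180 (approx. 0.394444)
U <= bound, so schedulable by RM sufficient condition.

0.3944


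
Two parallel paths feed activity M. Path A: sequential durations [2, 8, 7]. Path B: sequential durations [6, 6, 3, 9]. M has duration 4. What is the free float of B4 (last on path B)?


ES(B4) = sum of predecessors on chain B = 15
EF(B4) = ES + duration = 15 + 9 = 24
Successor of B4 is M. ES(M) = max(sum(A), sum(B)) = max(17, 24) = 24
Free float = ES(successor) - EF(current) = 24 - 24 = 0

0


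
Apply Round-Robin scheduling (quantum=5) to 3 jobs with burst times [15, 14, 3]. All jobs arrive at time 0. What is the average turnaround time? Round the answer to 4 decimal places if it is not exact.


Time quantum = 5
Execution trace:
  J1 runs 5 units, time = 5
  J2 runs 5 units, time = 10
  J3 runs 3 units, time = 13
  J1 runs 5 units, time = 18
  J2 runs 5 units, time = 23
  J1 runs 5 units, time = 28
  J2 runs 4 units, time = 32
Finish times: [28, 32, 13]
Average turnaround = 73/3 = 24.3333

24.3333


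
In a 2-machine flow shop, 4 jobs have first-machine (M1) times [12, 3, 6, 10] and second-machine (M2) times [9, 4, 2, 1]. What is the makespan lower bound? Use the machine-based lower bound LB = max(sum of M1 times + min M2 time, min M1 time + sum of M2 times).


LB1 = sum(M1 times) + min(M2 times) = 31 + 1 = 32
LB2 = min(M1 times) + sum(M2 times) = 3 + 16 = 19
Lower bound = max(LB1, LB2) = max(32, 19) = 32

32


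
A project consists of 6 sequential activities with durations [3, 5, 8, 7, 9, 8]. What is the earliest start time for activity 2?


Activity 2 starts after activities 1 through 1 complete.
Predecessor durations: [3]
ES = 3 = 3

3


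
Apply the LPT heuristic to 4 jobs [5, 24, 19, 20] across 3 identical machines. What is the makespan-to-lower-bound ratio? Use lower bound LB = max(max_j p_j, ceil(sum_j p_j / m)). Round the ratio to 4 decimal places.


LPT order: [24, 20, 19, 5]
Machine loads after assignment: [24, 20, 24]
LPT makespan = 24
Lower bound = max(max_job, ceil(total/3)) = max(24, 23) = 24
Ratio = 24 / 24 = 1.0

1.0


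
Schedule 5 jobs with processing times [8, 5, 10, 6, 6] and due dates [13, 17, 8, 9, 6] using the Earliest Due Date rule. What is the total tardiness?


Sort by due date (EDD order): [(6, 6), (10, 8), (6, 9), (8, 13), (5, 17)]
Compute completion times and tardiness:
  Job 1: p=6, d=6, C=6, tardiness=max(0,6-6)=0
  Job 2: p=10, d=8, C=16, tardiness=max(0,16-8)=8
  Job 3: p=6, d=9, C=22, tardiness=max(0,22-9)=13
  Job 4: p=8, d=13, C=30, tardiness=max(0,30-13)=17
  Job 5: p=5, d=17, C=35, tardiness=max(0,35-17)=18
Total tardiness = 56

56


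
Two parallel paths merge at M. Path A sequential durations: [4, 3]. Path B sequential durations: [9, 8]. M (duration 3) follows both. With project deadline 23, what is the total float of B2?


Forward pass: ES(B2) = sum of predecessors on chain B = 9
EF = ES + duration = 9 + 8 = 17
Backward pass: LF(M) = deadline = 23; LS(M) = 23 - 3 = 20
LF(B2) = LS(M) - sum(successors on chain B) = 20 - 0 = 20
LS = LF - duration = 20 - 8 = 12
Total float = LS - ES = 12 - 9 = 3

3


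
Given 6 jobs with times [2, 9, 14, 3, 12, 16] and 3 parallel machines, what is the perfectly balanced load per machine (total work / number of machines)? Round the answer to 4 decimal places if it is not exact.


Total processing time = 2 + 9 + 14 + 3 + 12 + 16 = 56
Number of machines = 3
Ideal balanced load = 56 / 3 = 18.6667

18.6667


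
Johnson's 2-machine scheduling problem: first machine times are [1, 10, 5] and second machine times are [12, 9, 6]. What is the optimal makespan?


Apply Johnson's rule:
  Group 1 (a <= b): [(1, 1, 12), (3, 5, 6)]
  Group 2 (a > b): [(2, 10, 9)]
Optimal job order: [1, 3, 2]
Schedule:
  Job 1: M1 done at 1, M2 done at 13
  Job 3: M1 done at 6, M2 done at 19
  Job 2: M1 done at 16, M2 done at 28
Makespan = 28

28


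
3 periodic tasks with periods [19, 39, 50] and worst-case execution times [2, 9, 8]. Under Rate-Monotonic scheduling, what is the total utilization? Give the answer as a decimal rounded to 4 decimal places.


Compute individual utilizations (exact fractions):
  Task 1: C/T = 2/19 (approx. 0.1053)
  Task 2: C/T = 9/39 = 3/13 (approx. 0.2308)
  Task 3: C/T = 8/50 = 4/25 (approx. 0.16)
Total utilization U = 2/19 + 3/13 + 4/25 = 3063/6175
Rounded to 4 decimal places: U = 0.4960
RM (Liu & Layland) bound for 3 tasks = 0.779763; compare with U = 3063/6175 (approx. 0.496032)
U <= bound, so schedulable by RM sufficient condition.

0.4960


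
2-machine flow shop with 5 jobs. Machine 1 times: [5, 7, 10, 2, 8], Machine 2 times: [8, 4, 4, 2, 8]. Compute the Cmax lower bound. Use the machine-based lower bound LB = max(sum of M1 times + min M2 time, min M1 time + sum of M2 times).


LB1 = sum(M1 times) + min(M2 times) = 32 + 2 = 34
LB2 = min(M1 times) + sum(M2 times) = 2 + 26 = 28
Lower bound = max(LB1, LB2) = max(34, 28) = 34

34


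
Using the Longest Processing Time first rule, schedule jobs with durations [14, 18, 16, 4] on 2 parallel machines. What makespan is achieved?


Sort jobs in decreasing order (LPT): [18, 16, 14, 4]
Assign each job to the least loaded machine:
  Machine 1: jobs [18, 4], load = 22
  Machine 2: jobs [16, 14], load = 30
Makespan = max load = 30

30


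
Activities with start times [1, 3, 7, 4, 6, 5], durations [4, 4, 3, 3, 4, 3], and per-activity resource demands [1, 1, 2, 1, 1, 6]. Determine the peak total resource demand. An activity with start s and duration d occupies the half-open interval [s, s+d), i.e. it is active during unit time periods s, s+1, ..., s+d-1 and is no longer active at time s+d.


Each activity i is active on [start_i, start_i + duration_i).
Compute total resource usage per time slot:
  t=0: active resources = [], total = 0
  t=1: active resources = [1], total = 1
  t=2: active resources = [1], total = 1
  t=3: active resources = [1, 1], total = 2
  t=4: active resources = [1, 1, 1], total = 3
  t=5: active resources = [1, 1, 6], total = 8
  t=6: active resources = [1, 1, 1, 6], total = 9
  t=7: active resources = [2, 1, 6], total = 9
  t=8: active resources = [2, 1], total = 3
  t=9: active resources = [2, 1], total = 3
Peak resource demand = 9

9


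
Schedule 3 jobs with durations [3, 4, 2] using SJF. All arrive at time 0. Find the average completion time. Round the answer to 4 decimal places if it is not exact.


SJF order (ascending): [2, 3, 4]
Completion times:
  Job 1: burst=2, C=2
  Job 2: burst=3, C=5
  Job 3: burst=4, C=9
Average completion = 16/3 = 5.3333

5.3333


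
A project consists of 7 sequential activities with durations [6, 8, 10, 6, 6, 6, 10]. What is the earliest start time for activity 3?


Activity 3 starts after activities 1 through 2 complete.
Predecessor durations: [6, 8]
ES = 6 + 8 = 14

14


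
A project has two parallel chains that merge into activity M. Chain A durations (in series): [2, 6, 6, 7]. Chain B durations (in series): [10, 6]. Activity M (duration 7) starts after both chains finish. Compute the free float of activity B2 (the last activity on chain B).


ES(B2) = sum of predecessors on chain B = 10
EF(B2) = ES + duration = 10 + 6 = 16
Successor of B2 is M. ES(M) = max(sum(A), sum(B)) = max(21, 16) = 21
Free float = ES(successor) - EF(current) = 21 - 16 = 5

5


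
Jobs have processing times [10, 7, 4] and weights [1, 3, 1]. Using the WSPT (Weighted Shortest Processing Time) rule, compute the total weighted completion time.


Compute p/w ratios and sort ascending (WSPT): [(7, 3), (4, 1), (10, 1)]
Compute weighted completion times:
  Job (p=7,w=3): C=7, w*C=3*7=21
  Job (p=4,w=1): C=11, w*C=1*11=11
  Job (p=10,w=1): C=21, w*C=1*21=21
Total weighted completion time = 53

53


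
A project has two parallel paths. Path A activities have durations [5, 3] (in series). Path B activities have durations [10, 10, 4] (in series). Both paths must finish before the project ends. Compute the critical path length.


Path A total = 5 + 3 = 8
Path B total = 10 + 10 + 4 = 24
Critical path = longest path = max(8, 24) = 24

24


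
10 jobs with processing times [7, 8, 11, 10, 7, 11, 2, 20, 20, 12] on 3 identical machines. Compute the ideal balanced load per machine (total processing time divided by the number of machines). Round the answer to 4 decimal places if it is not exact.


Total processing time = 7 + 8 + 11 + 10 + 7 + 11 + 2 + 20 + 20 + 12 = 108
Number of machines = 3
Ideal balanced load = 108 / 3 = 36.0

36.0


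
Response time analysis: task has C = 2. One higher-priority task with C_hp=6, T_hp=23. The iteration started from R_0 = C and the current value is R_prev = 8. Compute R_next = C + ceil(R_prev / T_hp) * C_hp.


R_next = C + ceil(R_prev / T_hp) * C_hp
ceil(8 / 23) = ceil(0.3478) = 1
Interference = 1 * 6 = 6
R_next = 2 + 6 = 8
R_next = R_prev, so the iteration has converged (response time = 8).

8


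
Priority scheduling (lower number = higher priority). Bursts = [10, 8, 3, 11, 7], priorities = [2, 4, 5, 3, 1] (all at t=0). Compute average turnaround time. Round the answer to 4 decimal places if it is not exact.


Sort by priority (ascending = highest first):
Order: [(1, 7), (2, 10), (3, 11), (4, 8), (5, 3)]
Completion times:
  Priority 1, burst=7, C=7
  Priority 2, burst=10, C=17
  Priority 3, burst=11, C=28
  Priority 4, burst=8, C=36
  Priority 5, burst=3, C=39
Average turnaround = 127/5 = 25.4

25.4


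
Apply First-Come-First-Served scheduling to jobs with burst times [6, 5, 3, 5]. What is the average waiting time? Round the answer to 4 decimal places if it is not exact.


FCFS order (as given): [6, 5, 3, 5]
Waiting times:
  Job 1: wait = 0
  Job 2: wait = 6
  Job 3: wait = 11
  Job 4: wait = 14
Sum of waiting times = 31
Average waiting time = 31/4 = 7.75

7.75


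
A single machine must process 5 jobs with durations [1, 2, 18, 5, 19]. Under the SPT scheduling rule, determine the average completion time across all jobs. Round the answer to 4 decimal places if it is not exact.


Sort jobs by processing time (SPT order): [1, 2, 5, 18, 19]
Compute completion times sequentially:
  Job 1: processing = 1, completes at 1
  Job 2: processing = 2, completes at 3
  Job 3: processing = 5, completes at 8
  Job 4: processing = 18, completes at 26
  Job 5: processing = 19, completes at 45
Sum of completion times = 83
Average completion time = 83/5 = 16.6

16.6
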